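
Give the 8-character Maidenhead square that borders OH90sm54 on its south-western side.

OH90sm43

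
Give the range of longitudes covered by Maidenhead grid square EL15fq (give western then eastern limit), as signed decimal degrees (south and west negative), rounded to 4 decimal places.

-97.5833, -97.5000

Field E=4, L=11: +4·20° lon, +11·10° lat → SW at lon -100°, lat 20°.
Square 1, 5: +1·2° lon, +5·1° lat → SW at lon -98°, lat 25°.
Subsquare f=5, q=16: +5·0.0833333° lon, +16·0.0416667° lat → SW at lon -97.5833°, lat 25.6667°.
Cell spans 0.0833333° lon × 0.0416667° lat.
west -97.5833, east -97.5000.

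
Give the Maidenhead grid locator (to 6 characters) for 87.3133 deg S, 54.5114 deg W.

Add 180° to longitude and 90° to latitude: 125.4886, 2.6867.
Field: lon ⌊125.4886/20⌋ = 6 → G; lat ⌊2.6867/10⌋ = 0 → A.
Square: lon ⌊5.4886/2⌋ = 2; lat ⌊2.6867/1⌋ = 2.
Subsquare: lon ⌊1.4886/0.0833333⌋ = 17 → r; lat ⌊0.6867/0.0416667⌋ = 16 → q.

GA22rq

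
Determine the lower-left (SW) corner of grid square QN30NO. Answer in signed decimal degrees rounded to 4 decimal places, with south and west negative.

40.5833, 147.0833

Field Q=16, N=13: +16·20° lon, +13·10° lat → SW at lon 140°, lat 40°.
Square 3, 0: +3·2° lon, +0·1° lat → SW at lon 146°, lat 40°.
Subsquare n=13, o=14: +13·0.0833333° lon, +14·0.0416667° lat → SW at lon 147.083°, lat 40.5833°.
latitude 40.5833, longitude 147.0833.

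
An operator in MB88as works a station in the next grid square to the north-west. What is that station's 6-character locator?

MB78xt

Longitude subsquare a = 0; −1 → -1, wraps to 23 = x, carry into square.
Longitude square 8; −1 → 7.
Latitude subsquare s = 18; +1 → 19 = t.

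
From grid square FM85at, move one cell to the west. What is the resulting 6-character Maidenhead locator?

FM75xt

Longitude subsquare a = 0; −1 → -1, wraps to 23 = x, carry into square.
Longitude square 8; −1 → 7.
The latitude characters are unchanged.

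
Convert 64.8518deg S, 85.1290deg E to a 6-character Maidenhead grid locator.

Offset from 180°W / 90°S: lon 265.1290°, lat 25.1482°.
Field (20°×10°, letters A–R): lon ⌊265.1290/20⌋ = 13 → N; lat ⌊25.1482/10⌋ = 2 → C.
Square (2°×1°, digits 0–9): lon ⌊5.1290/2⌋ = 2; lat ⌊5.1482/1⌋ = 5.
Subsquare (5′×2.5′, letters a–x): lon ⌊1.1290/0.0833333⌋ = 13 → n; lat ⌊0.1482/0.0416667⌋ = 3 → d.

NC25nd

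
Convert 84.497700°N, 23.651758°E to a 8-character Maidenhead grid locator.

Add 180° to longitude and 90° to latitude: 203.65176, 174.49770.
Field (20°×10°, letters A–R): lon ⌊203.65176/20⌋ = 10 → K; lat ⌊174.49770/10⌋ = 17 → R.
Square (2°×1°, digits 0–9): lon ⌊3.65176/2⌋ = 1; lat ⌊4.49770/1⌋ = 4.
Subsquare (5′×2.5′, letters a–x): lon ⌊1.65176/0.0833333⌋ = 19 → t; lat ⌊0.49770/0.0416667⌋ = 11 → l.
Extended square (30″×15″, digits 0–9): lon ⌊0.06842/0.00833333⌋ = 8; lat ⌊0.03937/0.00416667⌋ = 9.

KR14tl89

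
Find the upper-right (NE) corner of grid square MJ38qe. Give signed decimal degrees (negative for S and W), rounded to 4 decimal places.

8.2083, 67.4167

Field M=12, J=9: +12·20° lon, +9·10° lat → SW at lon 60°, lat 0°.
Square 3, 8: +3·2° lon, +8·1° lat → SW at lon 66°, lat 8°.
Subsquare q=16, e=4: +16·0.0833333° lon, +4·0.0416667° lat → SW at lon 67.3333°, lat 8.16667°.
Cell spans 0.0833333° lon × 0.0416667° lat. NE corner is SW corner plus one full cell.
latitude 8.2083, longitude 67.4167.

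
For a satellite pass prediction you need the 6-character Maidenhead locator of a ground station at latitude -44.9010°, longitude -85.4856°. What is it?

Add 180° to longitude and 90° to latitude: 94.5144, 45.0990.
Field: 94.5144/20 → 4 → E, 45.0990/10 → 4 → E; chars EE.
Square: 14.5144/2 → 7, 5.0990/1 → 5; chars 75.
Subsquare: 0.5144/0.0833333 → 6 → g, 0.0990/0.0416667 → 2 → c; chars gc.

EE75gc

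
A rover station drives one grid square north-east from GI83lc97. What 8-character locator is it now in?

GI83mc08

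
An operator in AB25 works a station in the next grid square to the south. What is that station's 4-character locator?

AB24

Latitude square 5; −1 → 4.
The longitude characters are unchanged.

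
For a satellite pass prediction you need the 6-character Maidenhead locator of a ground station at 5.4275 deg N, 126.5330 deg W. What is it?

Shift to the Maidenhead origin (180°W, 90°S): lon 53.4670, lat 95.4275.
Field: lon ⌊53.4670/20⌋ = 2 → C; lat ⌊95.4275/10⌋ = 9 → J.
Square: lon ⌊13.4670/2⌋ = 6; lat ⌊5.4275/1⌋ = 5.
Subsquare: lon ⌊1.4670/0.0833333⌋ = 17 → r; lat ⌊0.4275/0.0416667⌋ = 10 → k.

CJ65rk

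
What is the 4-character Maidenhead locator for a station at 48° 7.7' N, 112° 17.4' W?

Add 180° to longitude and 90° to latitude: 67.71, 138.13.
Field (20°×10°, letters A–R): 67.71/20 → 3 → D, 138.13/10 → 13 → N; chars DN.
Square (2°×1°, digits 0–9): 7.71/2 → 3, 8.13/1 → 8; chars 38.

DN38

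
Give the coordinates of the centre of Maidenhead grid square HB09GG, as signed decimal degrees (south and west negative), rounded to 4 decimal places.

-70.7292, -39.4583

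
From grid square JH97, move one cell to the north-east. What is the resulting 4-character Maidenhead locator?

Longitude square 9; +1 → 10, wraps to 0, carry into field.
Longitude field J = 9; +1 → 10 = K.
Latitude square 7; +1 → 8.

KH08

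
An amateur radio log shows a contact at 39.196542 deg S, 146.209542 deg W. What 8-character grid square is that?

Add 180° to longitude and 90° to latitude: 33.79046, 50.80346.
Field: 33.79046/20 → 1 → B, 50.80346/10 → 5 → F; chars BF.
Square: 13.79046/2 → 6, 0.80346/1 → 0; chars 60.
Subsquare: 1.79046/0.0833333 → 21 → v, 0.80346/0.0416667 → 19 → t; chars vt.
Extended square: 0.04046/0.00833333 → 4, 0.01179/0.00416667 → 2; chars 42.

BF60vt42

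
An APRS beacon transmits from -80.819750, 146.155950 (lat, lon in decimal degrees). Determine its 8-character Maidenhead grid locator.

QA39be83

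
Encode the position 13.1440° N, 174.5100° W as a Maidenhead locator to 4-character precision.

AK23

Shift to the Maidenhead origin (180°W, 90°S): lon 5.49, lat 103.14.
Field: 5.49/20 → 0 → A, 103.14/10 → 10 → K; chars AK.
Square: 5.49/2 → 2, 3.14/1 → 3; chars 23.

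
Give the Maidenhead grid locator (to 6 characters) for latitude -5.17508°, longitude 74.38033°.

MI74et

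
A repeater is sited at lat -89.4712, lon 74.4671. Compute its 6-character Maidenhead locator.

MA70fm

Offset from 180°W / 90°S: lon 254.4671°, lat 0.5288°.
Field (20°×10°, letters A–R): 254.4671/20 → 12 → M, 0.5288/10 → 0 → A; chars MA.
Square (2°×1°, digits 0–9): 14.4671/2 → 7, 0.5288/1 → 0; chars 70.
Subsquare (5′×2.5′, letters a–x): 0.4671/0.0833333 → 5 → f, 0.5288/0.0416667 → 12 → m; chars fm.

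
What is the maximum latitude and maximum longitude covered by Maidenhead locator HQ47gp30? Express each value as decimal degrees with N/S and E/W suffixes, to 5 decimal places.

77.62917° N, 31.46667° W

Field H=7, Q=16: +7·20° lon, +16·10° lat → SW at lon -40°, lat 70°.
Square 4, 7: +4·2° lon, +7·1° lat → SW at lon -32°, lat 77°.
Subsquare g=6, p=15: +6·0.0833333° lon, +15·0.0416667° lat → SW at lon -31.5°, lat 77.625°.
Extended square 3, 0: +3·0.00833333° lon, +0·0.00416667° lat → SW at lon -31.475°, lat 77.625°.
Cell spans 0.00833333° lon × 0.00416667° lat. NE corner is SW corner plus one full cell.
latitude 77.62917° N, longitude 31.46667° W.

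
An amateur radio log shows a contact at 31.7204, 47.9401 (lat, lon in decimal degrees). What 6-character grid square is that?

Shift to the Maidenhead origin (180°W, 90°S): lon 227.9401, lat 121.7204.
Field: lon ⌊227.9401/20⌋ = 11 → L; lat ⌊121.7204/10⌋ = 12 → M.
Square: lon ⌊7.9401/2⌋ = 3; lat ⌊1.7204/1⌋ = 1.
Subsquare: lon ⌊1.9401/0.0833333⌋ = 23 → x; lat ⌊0.7204/0.0416667⌋ = 17 → r.

LM31xr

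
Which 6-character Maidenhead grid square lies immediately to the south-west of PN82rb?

PN82qa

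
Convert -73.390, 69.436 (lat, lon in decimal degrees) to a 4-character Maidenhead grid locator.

Shift to the Maidenhead origin (180°W, 90°S): lon 249.44, lat 16.61.
Field: lon ⌊249.44/20⌋ = 12 → M; lat ⌊16.61/10⌋ = 1 → B.
Square: lon ⌊9.44/2⌋ = 4; lat ⌊6.61/1⌋ = 6.

MB46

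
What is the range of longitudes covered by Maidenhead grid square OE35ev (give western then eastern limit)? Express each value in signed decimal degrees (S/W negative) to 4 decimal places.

106.3333, 106.4167

Field O=14, E=4: +14·20° lon, +4·10° lat → SW at lon 100°, lat -50°.
Square 3, 5: +3·2° lon, +5·1° lat → SW at lon 106°, lat -45°.
Subsquare e=4, v=21: +4·0.0833333° lon, +21·0.0416667° lat → SW at lon 106.333°, lat -44.125°.
Cell spans 0.0833333° lon × 0.0416667° lat.
west 106.3333, east 106.4167.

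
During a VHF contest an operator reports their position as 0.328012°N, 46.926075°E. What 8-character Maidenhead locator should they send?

LJ30lh18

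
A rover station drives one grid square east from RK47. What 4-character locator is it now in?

Longitude square 4; +1 → 5.
The latitude characters are unchanged.

RK57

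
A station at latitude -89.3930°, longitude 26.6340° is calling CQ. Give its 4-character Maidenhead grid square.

KA30

Shift to the Maidenhead origin (180°W, 90°S): lon 206.63, lat 0.61.
Field (20°×10°, letters A–R): 206.63/20 → 10 → K, 0.61/10 → 0 → A; chars KA.
Square (2°×1°, digits 0–9): 6.63/2 → 3, 0.61/1 → 0; chars 30.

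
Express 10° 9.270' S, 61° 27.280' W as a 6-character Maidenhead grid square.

FH99gu

Shift to the Maidenhead origin (180°W, 90°S): lon 118.5453, lat 79.8455.
Field: 118.5453/20 → 5 → F, 79.8455/10 → 7 → H; chars FH.
Square: 18.5453/2 → 9, 9.8455/1 → 9; chars 99.
Subsquare: 0.5453/0.0833333 → 6 → g, 0.8455/0.0416667 → 20 → u; chars gu.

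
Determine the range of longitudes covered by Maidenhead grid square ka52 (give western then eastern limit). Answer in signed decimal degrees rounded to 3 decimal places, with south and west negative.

30.000, 32.000

Field K=10, A=0: +10·20° lon, +0·10° lat → SW at lon 20°, lat -90°.
Square 5, 2: +5·2° lon, +2·1° lat → SW at lon 30°, lat -88°.
Cell spans 2° lon × 1° lat.
west 30.000, east 32.000.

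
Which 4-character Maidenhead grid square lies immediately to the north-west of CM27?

CM18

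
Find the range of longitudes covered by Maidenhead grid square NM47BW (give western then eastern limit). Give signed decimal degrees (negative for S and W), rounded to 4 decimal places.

Field N=13, M=12: +13·20° lon, +12·10° lat → SW at lon 80°, lat 30°.
Square 4, 7: +4·2° lon, +7·1° lat → SW at lon 88°, lat 37°.
Subsquare b=1, w=22: +1·0.0833333° lon, +22·0.0416667° lat → SW at lon 88.0833°, lat 37.9167°.
Cell spans 0.0833333° lon × 0.0416667° lat.
west 88.0833, east 88.1667.

88.0833, 88.1667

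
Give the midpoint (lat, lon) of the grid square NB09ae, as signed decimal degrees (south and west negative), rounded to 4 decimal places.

Field N=13, B=1: +13·20° lon, +1·10° lat → SW at lon 80°, lat -80°.
Square 0, 9: +0·2° lon, +9·1° lat → SW at lon 80°, lat -71°.
Subsquare a=0, e=4: +0·0.0833333° lon, +4·0.0416667° lat → SW at lon 80°, lat -70.8333°.
Cell spans 0.0833333° lon × 0.0416667° lat. Centre is SW corner plus half of each.
latitude -70.8125, longitude 80.0417.

-70.8125, 80.0417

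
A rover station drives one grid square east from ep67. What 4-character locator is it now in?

EP77

Longitude square 6; +1 → 7.
The latitude characters are unchanged.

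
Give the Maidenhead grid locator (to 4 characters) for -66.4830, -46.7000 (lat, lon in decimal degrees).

GC63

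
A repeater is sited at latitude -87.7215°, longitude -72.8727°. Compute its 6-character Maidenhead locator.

FA32ng

Offset from 180°W / 90°S: lon 107.1273°, lat 2.2785°.
Field: 107.1273/20 → 5 → F, 2.2785/10 → 0 → A; chars FA.
Square: 7.1273/2 → 3, 2.2785/1 → 2; chars 32.
Subsquare: 1.1273/0.0833333 → 13 → n, 0.2785/0.0416667 → 6 → g; chars ng.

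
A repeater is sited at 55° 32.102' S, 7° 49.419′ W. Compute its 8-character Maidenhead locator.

ID64cl11

Offset from 180°W / 90°S: lon 172.17635°, lat 34.46497°.
Field: lon ⌊172.17635/20⌋ = 8 → I; lat ⌊34.46497/10⌋ = 3 → D.
Square: lon ⌊12.17635/2⌋ = 6; lat ⌊4.46497/1⌋ = 4.
Subsquare: lon ⌊0.17635/0.0833333⌋ = 2 → c; lat ⌊0.46497/0.0416667⌋ = 11 → l.
Extended square: lon ⌊0.00968/0.00833333⌋ = 1; lat ⌊0.00663/0.00416667⌋ = 1.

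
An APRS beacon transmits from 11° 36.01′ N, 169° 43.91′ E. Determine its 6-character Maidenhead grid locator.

Add 180° to longitude and 90° to latitude: 349.7318, 101.6002.
Field: 349.7318/20 → 17 → R, 101.6002/10 → 10 → K; chars RK.
Square: 9.7318/2 → 4, 1.6002/1 → 1; chars 41.
Subsquare: 1.7318/0.0833333 → 20 → u, 0.6002/0.0416667 → 14 → o; chars uo.

RK41uo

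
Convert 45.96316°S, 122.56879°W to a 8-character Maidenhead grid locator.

CE84ra18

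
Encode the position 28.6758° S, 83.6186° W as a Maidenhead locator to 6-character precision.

EG81eh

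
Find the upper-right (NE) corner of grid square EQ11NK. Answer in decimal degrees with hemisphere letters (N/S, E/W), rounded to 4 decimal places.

Field E=4, Q=16: +4·20° lon, +16·10° lat → SW at lon -100°, lat 70°.
Square 1, 1: +1·2° lon, +1·1° lat → SW at lon -98°, lat 71°.
Subsquare n=13, k=10: +13·0.0833333° lon, +10·0.0416667° lat → SW at lon -96.9167°, lat 71.4167°.
Cell spans 0.0833333° lon × 0.0416667° lat. NE corner is SW corner plus one full cell.
latitude 71.4583° N, longitude 96.8333° W.

71.4583° N, 96.8333° W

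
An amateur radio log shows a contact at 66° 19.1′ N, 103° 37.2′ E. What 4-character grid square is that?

OP16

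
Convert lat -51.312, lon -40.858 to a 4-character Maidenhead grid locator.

Offset from 180°W / 90°S: lon 139.14°, lat 38.69°.
Field: 139.14/20 → 6 → G, 38.69/10 → 3 → D; chars GD.
Square: 19.14/2 → 9, 8.69/1 → 8; chars 98.

GD98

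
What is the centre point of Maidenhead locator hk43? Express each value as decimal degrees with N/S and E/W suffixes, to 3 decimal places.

Field H=7, K=10: +7·20° lon, +10·10° lat → SW at lon -40°, lat 10°.
Square 4, 3: +4·2° lon, +3·1° lat → SW at lon -32°, lat 13°.
Cell spans 2° lon × 1° lat. Centre is SW corner plus half of each.
latitude 13.500° N, longitude 31.000° W.

13.500° N, 31.000° W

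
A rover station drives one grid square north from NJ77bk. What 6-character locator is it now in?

NJ77bl

Latitude subsquare k = 10; +1 → 11 = l.
The longitude characters are unchanged.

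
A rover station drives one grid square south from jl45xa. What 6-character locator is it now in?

Latitude subsquare a = 0; −1 → -1, wraps to 23 = x, carry into square.
Latitude square 5; −1 → 4.
The longitude characters are unchanged.

JL44xx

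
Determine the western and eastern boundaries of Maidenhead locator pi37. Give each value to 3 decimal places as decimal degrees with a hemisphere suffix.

126.000° E, 128.000° E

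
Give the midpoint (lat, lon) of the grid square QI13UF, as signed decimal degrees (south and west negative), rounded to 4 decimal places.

-6.7708, 143.7083

Field Q=16, I=8: +16·20° lon, +8·10° lat → SW at lon 140°, lat -10°.
Square 1, 3: +1·2° lon, +3·1° lat → SW at lon 142°, lat -7°.
Subsquare u=20, f=5: +20·0.0833333° lon, +5·0.0416667° lat → SW at lon 143.667°, lat -6.79167°.
Cell spans 0.0833333° lon × 0.0416667° lat. Centre is SW corner plus half of each.
latitude -6.7708, longitude 143.7083.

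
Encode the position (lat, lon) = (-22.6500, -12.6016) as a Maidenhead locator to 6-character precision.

IG37qi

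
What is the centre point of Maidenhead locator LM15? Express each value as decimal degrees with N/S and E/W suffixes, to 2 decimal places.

Field L=11, M=12: +11·20° lon, +12·10° lat → SW at lon 40°, lat 30°.
Square 1, 5: +1·2° lon, +5·1° lat → SW at lon 42°, lat 35°.
Cell spans 2° lon × 1° lat. Centre is SW corner plus half of each.
latitude 35.50° N, longitude 43.00° E.

35.50° N, 43.00° E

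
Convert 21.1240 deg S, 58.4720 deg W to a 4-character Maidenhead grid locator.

GG08

Shift to the Maidenhead origin (180°W, 90°S): lon 121.53, lat 68.88.
Field: lon ⌊121.53/20⌋ = 6 → G; lat ⌊68.88/10⌋ = 6 → G.
Square: lon ⌊1.53/2⌋ = 0; lat ⌊8.88/1⌋ = 8.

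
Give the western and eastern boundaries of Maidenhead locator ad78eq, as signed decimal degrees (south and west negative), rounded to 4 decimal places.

-165.6667, -165.5833

Field A=0, D=3: +0·20° lon, +3·10° lat → SW at lon -180°, lat -60°.
Square 7, 8: +7·2° lon, +8·1° lat → SW at lon -166°, lat -52°.
Subsquare e=4, q=16: +4·0.0833333° lon, +16·0.0416667° lat → SW at lon -165.667°, lat -51.3333°.
Cell spans 0.0833333° lon × 0.0416667° lat.
west -165.6667, east -165.5833.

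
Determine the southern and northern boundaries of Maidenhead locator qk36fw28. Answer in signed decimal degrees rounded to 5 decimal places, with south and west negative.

16.95000, 16.95417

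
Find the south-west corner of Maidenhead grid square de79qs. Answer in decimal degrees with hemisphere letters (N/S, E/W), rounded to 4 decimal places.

40.2500° S, 104.6667° W

Field D=3, E=4: +3·20° lon, +4·10° lat → SW at lon -120°, lat -50°.
Square 7, 9: +7·2° lon, +9·1° lat → SW at lon -106°, lat -41°.
Subsquare q=16, s=18: +16·0.0833333° lon, +18·0.0416667° lat → SW at lon -104.667°, lat -40.25°.
latitude 40.2500° S, longitude 104.6667° W.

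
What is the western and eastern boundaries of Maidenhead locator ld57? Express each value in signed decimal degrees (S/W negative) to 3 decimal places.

Field L=11, D=3: +11·20° lon, +3·10° lat → SW at lon 40°, lat -60°.
Square 5, 7: +5·2° lon, +7·1° lat → SW at lon 50°, lat -53°.
Cell spans 2° lon × 1° lat.
west 50.000, east 52.000.

50.000, 52.000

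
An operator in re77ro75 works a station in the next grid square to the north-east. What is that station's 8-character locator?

RE77ro86

Longitude extended square 7; +1 → 8.
Latitude extended square 5; +1 → 6.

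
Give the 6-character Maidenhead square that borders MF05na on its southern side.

Latitude subsquare a = 0; −1 → -1, wraps to 23 = x, carry into square.
Latitude square 5; −1 → 4.
The longitude characters are unchanged.

MF04nx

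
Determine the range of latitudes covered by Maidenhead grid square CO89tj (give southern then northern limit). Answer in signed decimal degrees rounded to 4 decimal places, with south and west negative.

Field C=2, O=14: +2·20° lon, +14·10° lat → SW at lon -140°, lat 50°.
Square 8, 9: +8·2° lon, +9·1° lat → SW at lon -124°, lat 59°.
Subsquare t=19, j=9: +19·0.0833333° lon, +9·0.0416667° lat → SW at lon -122.417°, lat 59.375°.
Cell spans 0.0833333° lon × 0.0416667° lat.
south 59.3750, north 59.4167.

59.3750, 59.4167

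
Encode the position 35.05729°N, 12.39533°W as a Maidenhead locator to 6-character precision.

Offset from 180°W / 90°S: lon 167.6047°, lat 125.0573°.
Field: 167.6047/20 → 8 → I, 125.0573/10 → 12 → M; chars IM.
Square: 7.6047/2 → 3, 5.0573/1 → 5; chars 35.
Subsquare: 1.6047/0.0833333 → 19 → t, 0.0573/0.0416667 → 1 → b; chars tb.

IM35tb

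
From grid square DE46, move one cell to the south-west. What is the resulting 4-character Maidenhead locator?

Longitude square 4; −1 → 3.
Latitude square 6; −1 → 5.

DE35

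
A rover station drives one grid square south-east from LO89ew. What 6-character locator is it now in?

LO89fv

Longitude subsquare e = 4; +1 → 5 = f.
Latitude subsquare w = 22; −1 → 21 = v.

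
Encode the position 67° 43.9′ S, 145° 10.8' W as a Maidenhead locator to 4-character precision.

BC72

Shift to the Maidenhead origin (180°W, 90°S): lon 34.82, lat 22.27.
Field (20°×10°, letters A–R): lon ⌊34.82/20⌋ = 1 → B; lat ⌊22.27/10⌋ = 2 → C.
Square (2°×1°, digits 0–9): lon ⌊14.82/2⌋ = 7; lat ⌊2.27/1⌋ = 2.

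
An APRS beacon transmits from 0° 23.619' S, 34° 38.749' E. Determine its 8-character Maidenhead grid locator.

Offset from 180°W / 90°S: lon 214.64582°, lat 89.60635°.
Field: lon ⌊214.64582/20⌋ = 10 → K; lat ⌊89.60635/10⌋ = 8 → I.
Square: lon ⌊14.64582/2⌋ = 7; lat ⌊9.60635/1⌋ = 9.
Subsquare: lon ⌊0.64582/0.0833333⌋ = 7 → h; lat ⌊0.60635/0.0416667⌋ = 14 → o.
Extended square: lon ⌊0.06248/0.00833333⌋ = 7; lat ⌊0.02302/0.00416667⌋ = 5.

KI79ho75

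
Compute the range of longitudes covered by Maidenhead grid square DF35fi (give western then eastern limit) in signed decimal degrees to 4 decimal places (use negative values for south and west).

Field D=3, F=5: +3·20° lon, +5·10° lat → SW at lon -120°, lat -40°.
Square 3, 5: +3·2° lon, +5·1° lat → SW at lon -114°, lat -35°.
Subsquare f=5, i=8: +5·0.0833333° lon, +8·0.0416667° lat → SW at lon -113.583°, lat -34.6667°.
Cell spans 0.0833333° lon × 0.0416667° lat.
west -113.5833, east -113.5000.

-113.5833, -113.5000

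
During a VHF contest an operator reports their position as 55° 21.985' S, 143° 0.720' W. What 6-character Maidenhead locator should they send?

BD84lp

Add 180° to longitude and 90° to latitude: 36.9880, 34.6336.
Field: 36.9880/20 → 1 → B, 34.6336/10 → 3 → D; chars BD.
Square: 16.9880/2 → 8, 4.6336/1 → 4; chars 84.
Subsquare: 0.9880/0.0833333 → 11 → l, 0.6336/0.0416667 → 15 → p; chars lp.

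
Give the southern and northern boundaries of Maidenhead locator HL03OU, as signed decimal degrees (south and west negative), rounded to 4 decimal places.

23.8333, 23.8750

Field H=7, L=11: +7·20° lon, +11·10° lat → SW at lon -40°, lat 20°.
Square 0, 3: +0·2° lon, +3·1° lat → SW at lon -40°, lat 23°.
Subsquare o=14, u=20: +14·0.0833333° lon, +20·0.0416667° lat → SW at lon -38.8333°, lat 23.8333°.
Cell spans 0.0833333° lon × 0.0416667° lat.
south 23.8333, north 23.8750.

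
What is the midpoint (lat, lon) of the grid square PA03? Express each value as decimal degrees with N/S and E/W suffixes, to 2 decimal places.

86.50° S, 121.00° E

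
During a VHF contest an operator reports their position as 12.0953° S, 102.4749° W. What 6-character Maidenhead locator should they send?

DH87sv

Shift to the Maidenhead origin (180°W, 90°S): lon 77.5251, lat 77.9047.
Field: 77.5251/20 → 3 → D, 77.9047/10 → 7 → H; chars DH.
Square: 17.5251/2 → 8, 7.9047/1 → 7; chars 87.
Subsquare: 1.5251/0.0833333 → 18 → s, 0.9047/0.0416667 → 21 → v; chars sv.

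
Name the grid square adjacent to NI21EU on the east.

Longitude subsquare e = 4; +1 → 5 = f.
The latitude characters are unchanged.

NI21fu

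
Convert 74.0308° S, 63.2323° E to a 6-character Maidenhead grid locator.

MB15ox

Offset from 180°W / 90°S: lon 243.2323°, lat 15.9692°.
Field: 243.2323/20 → 12 → M, 15.9692/10 → 1 → B; chars MB.
Square: 3.2323/2 → 1, 5.9692/1 → 5; chars 15.
Subsquare: 1.2323/0.0833333 → 14 → o, 0.9692/0.0416667 → 23 → x; chars ox.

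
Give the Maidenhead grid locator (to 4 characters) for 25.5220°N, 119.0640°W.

Shift to the Maidenhead origin (180°W, 90°S): lon 60.94, lat 115.52.
Field (20°×10°, letters A–R): lon ⌊60.94/20⌋ = 3 → D; lat ⌊115.52/10⌋ = 11 → L.
Square (2°×1°, digits 0–9): lon ⌊0.94/2⌋ = 0; lat ⌊5.52/1⌋ = 5.

DL05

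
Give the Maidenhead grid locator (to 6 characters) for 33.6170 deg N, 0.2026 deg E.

JM03co

Add 180° to longitude and 90° to latitude: 180.2026, 123.6170.
Field: lon ⌊180.2026/20⌋ = 9 → J; lat ⌊123.6170/10⌋ = 12 → M.
Square: lon ⌊0.2026/2⌋ = 0; lat ⌊3.6170/1⌋ = 3.
Subsquare: lon ⌊0.2026/0.0833333⌋ = 2 → c; lat ⌊0.6170/0.0416667⌋ = 14 → o.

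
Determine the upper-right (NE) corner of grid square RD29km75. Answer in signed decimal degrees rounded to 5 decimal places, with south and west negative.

-50.47500, 164.90000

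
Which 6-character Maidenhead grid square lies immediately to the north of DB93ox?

Latitude subsquare x = 23; +1 → 24, wraps to 0 = a, carry into square.
Latitude square 3; +1 → 4.
The longitude characters are unchanged.

DB94oa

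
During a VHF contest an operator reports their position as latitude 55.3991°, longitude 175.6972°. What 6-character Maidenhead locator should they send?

RO75uj

Add 180° to longitude and 90° to latitude: 355.6972, 145.3991.
Field: lon ⌊355.6972/20⌋ = 17 → R; lat ⌊145.3991/10⌋ = 14 → O.
Square: lon ⌊15.6972/2⌋ = 7; lat ⌊5.3991/1⌋ = 5.
Subsquare: lon ⌊1.6972/0.0833333⌋ = 20 → u; lat ⌊0.3991/0.0416667⌋ = 9 → j.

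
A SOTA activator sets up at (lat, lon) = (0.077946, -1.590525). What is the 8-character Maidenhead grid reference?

Offset from 180°W / 90°S: lon 178.40947°, lat 90.07795°.
Field: lon ⌊178.40947/20⌋ = 8 → I; lat ⌊90.07795/10⌋ = 9 → J.
Square: lon ⌊18.40947/2⌋ = 9; lat ⌊0.07795/1⌋ = 0.
Subsquare: lon ⌊0.40947/0.0833333⌋ = 4 → e; lat ⌊0.07795/0.0416667⌋ = 1 → b.
Extended square: lon ⌊0.07614/0.00833333⌋ = 9; lat ⌊0.03628/0.00416667⌋ = 8.

IJ90eb98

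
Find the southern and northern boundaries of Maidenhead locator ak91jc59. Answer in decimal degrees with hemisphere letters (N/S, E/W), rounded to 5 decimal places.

11.12083° N, 11.12500° N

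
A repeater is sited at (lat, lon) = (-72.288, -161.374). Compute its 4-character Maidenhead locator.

Add 180° to longitude and 90° to latitude: 18.63, 17.71.
Field (20°×10°, letters A–R): 18.63/20 → 0 → A, 17.71/10 → 1 → B; chars AB.
Square (2°×1°, digits 0–9): 18.63/2 → 9, 7.71/1 → 7; chars 97.

AB97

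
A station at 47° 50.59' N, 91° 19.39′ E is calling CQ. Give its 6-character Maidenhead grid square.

Add 180° to longitude and 90° to latitude: 271.3232, 137.8432.
Field (20°×10°, letters A–R): lon ⌊271.3232/20⌋ = 13 → N; lat ⌊137.8432/10⌋ = 13 → N.
Square (2°×1°, digits 0–9): lon ⌊11.3232/2⌋ = 5; lat ⌊7.8432/1⌋ = 7.
Subsquare (5′×2.5′, letters a–x): lon ⌊1.3232/0.0833333⌋ = 15 → p; lat ⌊0.8432/0.0416667⌋ = 20 → u.

NN57pu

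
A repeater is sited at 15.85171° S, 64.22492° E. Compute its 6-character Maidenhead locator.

MH24cd

Offset from 180°W / 90°S: lon 244.2249°, lat 74.1483°.
Field (20°×10°, letters A–R): lon ⌊244.2249/20⌋ = 12 → M; lat ⌊74.1483/10⌋ = 7 → H.
Square (2°×1°, digits 0–9): lon ⌊4.2249/2⌋ = 2; lat ⌊4.1483/1⌋ = 4.
Subsquare (5′×2.5′, letters a–x): lon ⌊0.2249/0.0833333⌋ = 2 → c; lat ⌊0.1483/0.0416667⌋ = 3 → d.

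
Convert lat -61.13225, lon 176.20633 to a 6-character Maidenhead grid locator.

Shift to the Maidenhead origin (180°W, 90°S): lon 356.2063, lat 28.8678.
Field: lon ⌊356.2063/20⌋ = 17 → R; lat ⌊28.8678/10⌋ = 2 → C.
Square: lon ⌊16.2063/2⌋ = 8; lat ⌊8.8678/1⌋ = 8.
Subsquare: lon ⌊0.2063/0.0833333⌋ = 2 → c; lat ⌊0.8678/0.0416667⌋ = 20 → u.

RC88cu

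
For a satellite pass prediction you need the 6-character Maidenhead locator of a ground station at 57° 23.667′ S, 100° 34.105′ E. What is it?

Add 180° to longitude and 90° to latitude: 280.5684, 32.6056.
Field: lon ⌊280.5684/20⌋ = 14 → O; lat ⌊32.6056/10⌋ = 3 → D.
Square: lon ⌊0.5684/2⌋ = 0; lat ⌊2.6056/1⌋ = 2.
Subsquare: lon ⌊0.5684/0.0833333⌋ = 6 → g; lat ⌊0.6056/0.0416667⌋ = 14 → o.

OD02go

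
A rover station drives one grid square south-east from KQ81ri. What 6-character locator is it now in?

Longitude subsquare r = 17; +1 → 18 = s.
Latitude subsquare i = 8; −1 → 7 = h.

KQ81sh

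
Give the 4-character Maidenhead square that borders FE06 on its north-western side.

EE97

Longitude square 0; −1 → -1, wraps to 9, carry into field.
Longitude field F = 5; −1 → 4 = E.
Latitude square 6; +1 → 7.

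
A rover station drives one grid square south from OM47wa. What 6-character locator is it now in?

Latitude subsquare a = 0; −1 → -1, wraps to 23 = x, carry into square.
Latitude square 7; −1 → 6.
The longitude characters are unchanged.

OM46wx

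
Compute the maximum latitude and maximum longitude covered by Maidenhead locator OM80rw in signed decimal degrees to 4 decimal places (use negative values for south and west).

30.9583, 117.5000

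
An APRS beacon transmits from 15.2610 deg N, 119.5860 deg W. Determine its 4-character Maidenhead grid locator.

Offset from 180°W / 90°S: lon 60.41°, lat 105.26°.
Field: 60.41/20 → 3 → D, 105.26/10 → 10 → K; chars DK.
Square: 0.41/2 → 0, 5.26/1 → 5; chars 05.

DK05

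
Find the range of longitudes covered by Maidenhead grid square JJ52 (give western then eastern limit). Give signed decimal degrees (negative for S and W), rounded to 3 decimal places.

Field J=9, J=9: +9·20° lon, +9·10° lat → SW at lon 0°, lat 0°.
Square 5, 2: +5·2° lon, +2·1° lat → SW at lon 10°, lat 2°.
Cell spans 2° lon × 1° lat.
west 10.000, east 12.000.

10.000, 12.000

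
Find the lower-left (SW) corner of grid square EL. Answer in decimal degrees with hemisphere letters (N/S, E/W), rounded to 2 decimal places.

20.00° N, 100.00° W

Field E=4, L=11: +4·20° lon, +11·10° lat → SW at lon -100°, lat 20°.
latitude 20.00° N, longitude 100.00° W.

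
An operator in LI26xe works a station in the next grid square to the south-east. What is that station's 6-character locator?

LI36ad

Longitude subsquare x = 23; +1 → 24, wraps to 0 = a, carry into square.
Longitude square 2; +1 → 3.
Latitude subsquare e = 4; −1 → 3 = d.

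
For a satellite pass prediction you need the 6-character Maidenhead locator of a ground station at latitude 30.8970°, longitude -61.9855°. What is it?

FM90av

Shift to the Maidenhead origin (180°W, 90°S): lon 118.0145, lat 120.8970.
Field: lon ⌊118.0145/20⌋ = 5 → F; lat ⌊120.8970/10⌋ = 12 → M.
Square: lon ⌊18.0145/2⌋ = 9; lat ⌊0.8970/1⌋ = 0.
Subsquare: lon ⌊0.0145/0.0833333⌋ = 0 → a; lat ⌊0.8970/0.0416667⌋ = 21 → v.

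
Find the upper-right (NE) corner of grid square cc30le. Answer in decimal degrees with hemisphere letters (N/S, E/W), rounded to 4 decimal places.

69.7917° S, 133.0000° W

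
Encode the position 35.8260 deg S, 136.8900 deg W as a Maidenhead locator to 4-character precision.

Offset from 180°W / 90°S: lon 43.11°, lat 54.17°.
Field: 43.11/20 → 2 → C, 54.17/10 → 5 → F; chars CF.
Square: 3.11/2 → 1, 4.17/1 → 4; chars 14.

CF14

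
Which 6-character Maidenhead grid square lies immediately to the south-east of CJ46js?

Longitude subsquare j = 9; +1 → 10 = k.
Latitude subsquare s = 18; −1 → 17 = r.

CJ46kr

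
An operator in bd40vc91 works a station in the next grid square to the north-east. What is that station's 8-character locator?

BD40wc02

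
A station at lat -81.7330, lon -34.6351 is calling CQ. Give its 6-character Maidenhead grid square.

HA28qg

Shift to the Maidenhead origin (180°W, 90°S): lon 145.3649, lat 8.2670.
Field (20°×10°, letters A–R): lon ⌊145.3649/20⌋ = 7 → H; lat ⌊8.2670/10⌋ = 0 → A.
Square (2°×1°, digits 0–9): lon ⌊5.3649/2⌋ = 2; lat ⌊8.2670/1⌋ = 8.
Subsquare (5′×2.5′, letters a–x): lon ⌊1.3649/0.0833333⌋ = 16 → q; lat ⌊0.2670/0.0416667⌋ = 6 → g.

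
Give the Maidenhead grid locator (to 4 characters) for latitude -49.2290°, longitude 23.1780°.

KE10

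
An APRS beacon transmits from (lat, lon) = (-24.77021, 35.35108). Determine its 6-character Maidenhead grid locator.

Add 180° to longitude and 90° to latitude: 215.3511, 65.2298.
Field (20°×10°, letters A–R): 215.3511/20 → 10 → K, 65.2298/10 → 6 → G; chars KG.
Square (2°×1°, digits 0–9): 15.3511/2 → 7, 5.2298/1 → 5; chars 75.
Subsquare (5′×2.5′, letters a–x): 1.3511/0.0833333 → 16 → q, 0.2298/0.0416667 → 5 → f; chars qf.

KG75qf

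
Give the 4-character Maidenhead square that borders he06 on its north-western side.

GE97

Longitude square 0; −1 → -1, wraps to 9, carry into field.
Longitude field H = 7; −1 → 6 = G.
Latitude square 6; +1 → 7.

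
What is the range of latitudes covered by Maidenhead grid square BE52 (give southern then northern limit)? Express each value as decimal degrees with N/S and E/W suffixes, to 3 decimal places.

48.000° S, 47.000° S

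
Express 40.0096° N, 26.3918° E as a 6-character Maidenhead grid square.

KN30ea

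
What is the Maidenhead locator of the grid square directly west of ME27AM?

Longitude subsquare a = 0; −1 → -1, wraps to 23 = x, carry into square.
Longitude square 2; −1 → 1.
The latitude characters are unchanged.

ME17xm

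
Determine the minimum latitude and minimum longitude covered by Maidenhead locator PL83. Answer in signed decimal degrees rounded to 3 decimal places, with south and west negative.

23.000, 136.000

Field P=15, L=11: +15·20° lon, +11·10° lat → SW at lon 120°, lat 20°.
Square 8, 3: +8·2° lon, +3·1° lat → SW at lon 136°, lat 23°.
latitude 23.000, longitude 136.000.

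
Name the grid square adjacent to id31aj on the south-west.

ID21xi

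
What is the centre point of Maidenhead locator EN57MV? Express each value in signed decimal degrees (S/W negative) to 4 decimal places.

47.8958, -88.9583

Field E=4, N=13: +4·20° lon, +13·10° lat → SW at lon -100°, lat 40°.
Square 5, 7: +5·2° lon, +7·1° lat → SW at lon -90°, lat 47°.
Subsquare m=12, v=21: +12·0.0833333° lon, +21·0.0416667° lat → SW at lon -89°, lat 47.875°.
Cell spans 0.0833333° lon × 0.0416667° lat. Centre is SW corner plus half of each.
latitude 47.8958, longitude -88.9583.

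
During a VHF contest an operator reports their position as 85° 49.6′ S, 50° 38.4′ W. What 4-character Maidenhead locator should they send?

GA44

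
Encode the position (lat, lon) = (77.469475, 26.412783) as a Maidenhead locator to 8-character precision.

KQ37el92

Offset from 180°W / 90°S: lon 206.41278°, lat 167.46947°.
Field: 206.41278/20 → 10 → K, 167.46947/10 → 16 → Q; chars KQ.
Square: 6.41278/2 → 3, 7.46947/1 → 7; chars 37.
Subsquare: 0.41278/0.0833333 → 4 → e, 0.46947/0.0416667 → 11 → l; chars el.
Extended square: 0.07945/0.00833333 → 9, 0.01114/0.00416667 → 2; chars 92.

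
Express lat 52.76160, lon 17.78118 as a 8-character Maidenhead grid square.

JO82vs32

Shift to the Maidenhead origin (180°W, 90°S): lon 197.78118, lat 142.76160.
Field: 197.78118/20 → 9 → J, 142.76160/10 → 14 → O; chars JO.
Square: 17.78118/2 → 8, 2.76160/1 → 2; chars 82.
Subsquare: 1.78118/0.0833333 → 21 → v, 0.76160/0.0416667 → 18 → s; chars vs.
Extended square: 0.03118/0.00833333 → 3, 0.01160/0.00416667 → 2; chars 32.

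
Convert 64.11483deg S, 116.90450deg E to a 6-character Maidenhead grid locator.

Offset from 180°W / 90°S: lon 296.9045°, lat 25.8852°.
Field (20°×10°, letters A–R): 296.9045/20 → 14 → O, 25.8852/10 → 2 → C; chars OC.
Square (2°×1°, digits 0–9): 16.9045/2 → 8, 5.8852/1 → 5; chars 85.
Subsquare (5′×2.5′, letters a–x): 0.9045/0.0833333 → 10 → k, 0.8852/0.0416667 → 21 → v; chars kv.

OC85kv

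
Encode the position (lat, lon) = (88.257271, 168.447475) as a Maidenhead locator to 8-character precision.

RR48fg31

Add 180° to longitude and 90° to latitude: 348.44747, 178.25727.
Field: lon ⌊348.44747/20⌋ = 17 → R; lat ⌊178.25727/10⌋ = 17 → R.
Square: lon ⌊8.44747/2⌋ = 4; lat ⌊8.25727/1⌋ = 8.
Subsquare: lon ⌊0.44747/0.0833333⌋ = 5 → f; lat ⌊0.25727/0.0416667⌋ = 6 → g.
Extended square: lon ⌊0.03081/0.00833333⌋ = 3; lat ⌊0.00727/0.00416667⌋ = 1.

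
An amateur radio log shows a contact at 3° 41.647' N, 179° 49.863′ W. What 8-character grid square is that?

AJ03cq06

Offset from 180°W / 90°S: lon 0.16895°, lat 93.69412°.
Field: lon ⌊0.16895/20⌋ = 0 → A; lat ⌊93.69412/10⌋ = 9 → J.
Square: lon ⌊0.16895/2⌋ = 0; lat ⌊3.69412/1⌋ = 3.
Subsquare: lon ⌊0.16895/0.0833333⌋ = 2 → c; lat ⌊0.69412/0.0416667⌋ = 16 → q.
Extended square: lon ⌊0.00228/0.00833333⌋ = 0; lat ⌊0.02745/0.00416667⌋ = 6.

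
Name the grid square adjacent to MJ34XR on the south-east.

MJ44aq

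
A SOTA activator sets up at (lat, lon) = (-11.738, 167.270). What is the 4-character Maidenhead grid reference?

Offset from 180°W / 90°S: lon 347.27°, lat 78.26°.
Field (20°×10°, letters A–R): lon ⌊347.27/20⌋ = 17 → R; lat ⌊78.26/10⌋ = 7 → H.
Square (2°×1°, digits 0–9): lon ⌊7.27/2⌋ = 3; lat ⌊8.26/1⌋ = 8.

RH38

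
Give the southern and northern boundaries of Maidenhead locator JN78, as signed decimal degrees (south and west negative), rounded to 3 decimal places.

Field J=9, N=13: +9·20° lon, +13·10° lat → SW at lon 0°, lat 40°.
Square 7, 8: +7·2° lon, +8·1° lat → SW at lon 14°, lat 48°.
Cell spans 2° lon × 1° lat.
south 48.000, north 49.000.

48.000, 49.000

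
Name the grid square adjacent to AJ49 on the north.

Latitude square 9; +1 → 10, wraps to 0, carry into field.
Latitude field J = 9; +1 → 10 = K.
The longitude characters are unchanged.

AK40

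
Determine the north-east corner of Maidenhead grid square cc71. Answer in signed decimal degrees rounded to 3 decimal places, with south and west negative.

-68.000, -124.000

Field C=2, C=2: +2·20° lon, +2·10° lat → SW at lon -140°, lat -70°.
Square 7, 1: +7·2° lon, +1·1° lat → SW at lon -126°, lat -69°.
Cell spans 2° lon × 1° lat. NE corner is SW corner plus one full cell.
latitude -68.000, longitude -124.000.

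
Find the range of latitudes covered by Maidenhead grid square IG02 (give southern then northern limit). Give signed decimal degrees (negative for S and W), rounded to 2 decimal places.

-28.00, -27.00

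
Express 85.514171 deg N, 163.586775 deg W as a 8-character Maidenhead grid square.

Offset from 180°W / 90°S: lon 16.41323°, lat 175.51417°.
Field (20°×10°, letters A–R): lon ⌊16.41323/20⌋ = 0 → A; lat ⌊175.51417/10⌋ = 17 → R.
Square (2°×1°, digits 0–9): lon ⌊16.41323/2⌋ = 8; lat ⌊5.51417/1⌋ = 5.
Subsquare (5′×2.5′, letters a–x): lon ⌊0.41323/0.0833333⌋ = 4 → e; lat ⌊0.51417/0.0416667⌋ = 12 → m.
Extended square (30″×15″, digits 0–9): lon ⌊0.07989/0.00833333⌋ = 9; lat ⌊0.01417/0.00416667⌋ = 3.

AR85em93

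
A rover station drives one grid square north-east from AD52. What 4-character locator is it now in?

Longitude square 5; +1 → 6.
Latitude square 2; +1 → 3.

AD63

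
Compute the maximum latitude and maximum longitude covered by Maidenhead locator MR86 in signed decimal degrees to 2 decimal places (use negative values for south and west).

87.00, 78.00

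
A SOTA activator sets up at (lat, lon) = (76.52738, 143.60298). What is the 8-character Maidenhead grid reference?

Shift to the Maidenhead origin (180°W, 90°S): lon 323.60298, lat 166.52738.
Field: 323.60298/20 → 16 → Q, 166.52738/10 → 16 → Q; chars QQ.
Square: 3.60298/2 → 1, 6.52738/1 → 6; chars 16.
Subsquare: 1.60298/0.0833333 → 19 → t, 0.52738/0.0416667 → 12 → m; chars tm.
Extended square: 0.01965/0.00833333 → 2, 0.02738/0.00416667 → 6; chars 26.

QQ16tm26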